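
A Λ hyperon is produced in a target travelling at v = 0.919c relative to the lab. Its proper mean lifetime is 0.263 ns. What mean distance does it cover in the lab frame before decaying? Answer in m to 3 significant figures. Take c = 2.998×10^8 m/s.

d ≈ 0.184 m

γ = 1/√(1 − 0.919²) = 2.5364
Dilated lifetime: Δt = γτ₀ = 2.5364 × 0.263 ns = 0.66708 ns
d = vΔt = 0.919c × 0.66708 ns = 2.7552×10^8 m/s × 6.6708×10^-10 s = 0.184 m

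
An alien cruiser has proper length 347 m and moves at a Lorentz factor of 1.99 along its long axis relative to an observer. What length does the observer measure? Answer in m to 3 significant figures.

L ≈ 174 m

γ = 1.99 (given)
Length contraction: L = L₀/γ = 347/1.99 = 174 m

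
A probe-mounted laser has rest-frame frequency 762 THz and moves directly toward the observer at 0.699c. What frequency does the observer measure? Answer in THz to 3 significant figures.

Relativistic Doppler: f_obs = f_src √((1+β)/(1−β))
= 762 × √(1.6990/0.30100) = 762 × 2.3758 = 1810 THz

f_obs ≈ 1810 THz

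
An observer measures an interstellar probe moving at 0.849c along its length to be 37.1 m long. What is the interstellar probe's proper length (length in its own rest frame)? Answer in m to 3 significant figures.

γ = 1/√(1 − 0.849²) = 1.8925
L₀ = γL = 1.8925 × 37.1 = 70.2 m

L₀ ≈ 70.2 m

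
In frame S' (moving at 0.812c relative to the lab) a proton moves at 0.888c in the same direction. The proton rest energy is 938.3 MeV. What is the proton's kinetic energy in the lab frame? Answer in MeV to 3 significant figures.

u_lab = (0.888 + 0.812)/(1 + 0.888×0.812) = 0.987766
γ = 1/√(1 − 0.987766²) = 6.4125
K = (γ − 1)m₀c² = (6.4125 − 1) × 938.3 = 5.4125 × 938.3 = 5080 MeV

K ≈ 5080 MeV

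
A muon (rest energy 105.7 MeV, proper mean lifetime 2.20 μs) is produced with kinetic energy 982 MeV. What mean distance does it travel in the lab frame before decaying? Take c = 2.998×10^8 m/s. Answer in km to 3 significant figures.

d ≈ 6.76 km

γ = 1 + K/(m₀c²) = 1 + 982/105.7 = 10.290
β = √(1 − 1/γ²) = 0.99527
Dilated lifetime: γτ₀ = 10.290 × 2.20 μs = 22.639 μs
d = βc·γτ₀ = 0.99527 × (2.998×10^8 m/s) × 2.2639×10^-5 s = 6.76 km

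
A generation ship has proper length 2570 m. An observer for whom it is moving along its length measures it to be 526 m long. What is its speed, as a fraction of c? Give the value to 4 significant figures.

β ≈ 0.9788

γ = L₀/L = 2570/526 = 4.88593
β = √(1 − 1/γ²) = 0.9788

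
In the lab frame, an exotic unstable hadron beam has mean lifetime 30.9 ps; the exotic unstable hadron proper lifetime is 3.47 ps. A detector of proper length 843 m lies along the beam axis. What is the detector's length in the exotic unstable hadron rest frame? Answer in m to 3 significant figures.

Time dilation ⇒ γ = Δt/τ₀ = 30.9/3.47 = 8.9049
Length contraction: L = L₀/γ = 843/8.9049 = 94.7 m

L ≈ 94.7 m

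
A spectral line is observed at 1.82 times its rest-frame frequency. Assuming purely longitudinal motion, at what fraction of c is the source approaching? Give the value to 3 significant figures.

f_obs/f_src = √((1+β)/(1−β)) = 1.82  ⇒  (1+β)/(1−β) = 3.3124
β = |1 − D²|/(1 + D²) = |1 − 3.3124|/(1 + 3.3124) = 0.536

β ≈ 0.536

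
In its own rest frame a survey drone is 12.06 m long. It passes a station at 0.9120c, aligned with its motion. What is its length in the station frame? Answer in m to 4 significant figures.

γ = 1/√(1 − 0.9120²) = 2.43789
Length contraction: L = L₀/γ = 12.06/2.43789 = 4.947 m

L ≈ 4.947 m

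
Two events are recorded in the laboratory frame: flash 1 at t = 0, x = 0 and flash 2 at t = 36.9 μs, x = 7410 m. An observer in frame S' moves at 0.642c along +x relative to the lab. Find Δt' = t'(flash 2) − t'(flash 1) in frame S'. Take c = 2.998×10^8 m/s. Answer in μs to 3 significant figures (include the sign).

Δt' ≈ 27.4 μs

γ = 1/√(1 − 0.642²) = 1.3043
Δt' = γ(Δt − vΔx/c²) = 1.3043 × (36.9 μs − 0.642×7410 m / (2.998×10^8 m/s))
= 1.3043 × (21.032 μs) = 27.4 μs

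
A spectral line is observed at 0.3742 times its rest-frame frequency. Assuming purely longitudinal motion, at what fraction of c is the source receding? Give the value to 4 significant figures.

β ≈ 0.7543

f_obs/f_src = √((1−β)/(1+β)) = 0.3742  ⇒  (1−β)/(1+β) = 0.140026
β = |1 − D²|/(1 + D²) = |1 − 0.140026|/(1 + 0.140026) = 0.7543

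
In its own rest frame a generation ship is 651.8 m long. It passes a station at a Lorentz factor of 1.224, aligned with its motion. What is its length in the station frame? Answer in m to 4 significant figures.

γ = 1.224 (given)
Length contraction: L = L₀/γ = 651.8/1.224 = 532.5 m

L ≈ 532.5 m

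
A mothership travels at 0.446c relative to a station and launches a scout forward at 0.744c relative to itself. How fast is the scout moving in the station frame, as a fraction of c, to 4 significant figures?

Compose boost 2: (0.744 + 0.446)/(1 + 0.744×0.446) = 1.190/1.33182 = 0.8935

u ≈ 0.8935c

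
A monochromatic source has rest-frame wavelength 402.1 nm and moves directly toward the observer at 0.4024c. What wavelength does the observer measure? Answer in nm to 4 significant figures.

Relativistic Doppler: λ_obs = λ_src √((1−β)/(1+β))
= 402.1 × √(0.597600/1.40240) = 402.1 × 0.652784 = 262.5 nm

λ_obs ≈ 262.5 nm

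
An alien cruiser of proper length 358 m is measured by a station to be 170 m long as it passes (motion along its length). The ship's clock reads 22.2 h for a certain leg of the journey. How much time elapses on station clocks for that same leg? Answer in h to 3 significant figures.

Length contraction ⇒ γ = L₀/L = 358/170 = 2.1059
Time dilation: Δt = γτ₀ = 2.1059 × 22.2 h = 46.8 h

Δt ≈ 46.8 h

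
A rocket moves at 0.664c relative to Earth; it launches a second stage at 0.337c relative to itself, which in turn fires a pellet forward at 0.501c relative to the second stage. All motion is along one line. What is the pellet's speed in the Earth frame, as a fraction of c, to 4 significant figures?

u ≈ 0.9356c

Compose boost 2: (0.337 + 0.664)/(1 + 0.337×0.664) = 1.001/1.22377 = 0.817965
Compose boost 3: (0.501 + 0.817965)/(1 + 0.501×0.817965) = 1.31897/1.40980 = 0.9356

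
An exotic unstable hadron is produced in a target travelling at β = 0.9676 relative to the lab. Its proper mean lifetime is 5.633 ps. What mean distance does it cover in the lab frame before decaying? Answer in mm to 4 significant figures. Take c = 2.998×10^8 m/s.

d ≈ 6.472 mm

γ = 1/√(1 − 0.9676²) = 3.96058
Dilated lifetime: Δt = γτ₀ = 3.96058 × 5.633 ps = 22.3100 ps
d = vΔt = 0.9676c × 22.3100 ps = 2.90086×10^8 m/s × 2.23100×10^-11 s = 6.472 mm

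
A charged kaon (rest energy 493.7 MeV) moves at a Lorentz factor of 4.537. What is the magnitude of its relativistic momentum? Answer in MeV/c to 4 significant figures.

β = √(1 − 1/γ²) = √(1 − 1/4.537²) = 0.975407
p = γβm₀c = 4.537 × 0.975407 × 493.7 MeV/c = 2185 MeV/c

p ≈ 2185 MeV/c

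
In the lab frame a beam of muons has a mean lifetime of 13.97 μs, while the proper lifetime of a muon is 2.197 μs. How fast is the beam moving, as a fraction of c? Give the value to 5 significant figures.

β ≈ 0.98756

γ = Δt/τ₀ = 13.97/2.197 = 6.358671
β = √(1 − 1/γ²) = √(1 − 1/6.358671²) = 0.98756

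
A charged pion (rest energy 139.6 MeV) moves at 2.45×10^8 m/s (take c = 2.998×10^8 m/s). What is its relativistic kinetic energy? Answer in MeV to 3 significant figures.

K ≈ 103 MeV

β = v/c = 2.45×10^8 / 2.998×10^8 = 0.81721
γ = 1/√(1 − 0.81721²) = 1.7351
K = (γ − 1)m₀c² = (1.7351 − 1) × 139.6 MeV = 0.73509 × 139.6 MeV = 103 MeV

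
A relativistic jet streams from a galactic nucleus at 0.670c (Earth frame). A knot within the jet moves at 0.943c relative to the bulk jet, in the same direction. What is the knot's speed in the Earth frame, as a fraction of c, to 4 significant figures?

Relativistic velocity addition: u = (u' + v)/(1 + u'v/c²)
= (0.943 + 0.670)/(1 + 0.943×0.670) = 1.613/1.63181 = 0.9885

u ≈ 0.9885c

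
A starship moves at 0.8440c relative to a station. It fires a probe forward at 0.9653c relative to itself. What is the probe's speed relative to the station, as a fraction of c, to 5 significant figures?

Relativistic velocity addition: u = (u' + v)/(1 + u'v/c²)
= (0.9653 + 0.8440)/(1 + 0.9653×0.8440) = 1.8093/1.814713 = 0.99702

u ≈ 0.99702c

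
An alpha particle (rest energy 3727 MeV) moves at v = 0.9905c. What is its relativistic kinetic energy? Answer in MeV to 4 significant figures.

K ≈ 23380 MeV

γ = 1/√(1 − 0.9905²) = 7.27205
K = (γ − 1)m₀c² = (7.27205 − 1) × 3727 MeV = 6.27205 × 3727 MeV = 23380 MeV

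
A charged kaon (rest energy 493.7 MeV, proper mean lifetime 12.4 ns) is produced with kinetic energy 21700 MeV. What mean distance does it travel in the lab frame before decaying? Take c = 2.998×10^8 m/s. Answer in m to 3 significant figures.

γ = 1 + K/(m₀c²) = 1 + 21700/493.7 = 44.954
β = √(1 − 1/γ²) = 0.99975
Dilated lifetime: γτ₀ = 44.954 × 12.4 ns = 557.43 ns
d = βc·γτ₀ = 0.99975 × (2.998×10^8 m/s) × 5.5743×10^-7 s = 167 m

d ≈ 167 m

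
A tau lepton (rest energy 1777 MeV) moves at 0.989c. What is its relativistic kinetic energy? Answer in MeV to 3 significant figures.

K ≈ 10200 MeV

γ = 1/√(1 − 0.989²) = 6.7606
K = (γ − 1)m₀c² = (6.7606 − 1) × 1777 MeV = 5.7606 × 1777 MeV = 10200 MeV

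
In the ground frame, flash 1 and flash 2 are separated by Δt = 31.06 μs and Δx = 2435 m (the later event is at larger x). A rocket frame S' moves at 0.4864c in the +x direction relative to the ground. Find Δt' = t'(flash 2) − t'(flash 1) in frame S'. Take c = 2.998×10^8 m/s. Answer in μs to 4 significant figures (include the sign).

γ = 1/√(1 − 0.4864²) = 1.14451
Δt' = γ(Δt − vΔx/c²) = 1.14451 × (31.06 μs − 0.4864×2435 m / (2.998×10^8 m/s))
= 1.14451 × (27.1094 μs) = 31.03 μs

Δt' ≈ 31.03 μs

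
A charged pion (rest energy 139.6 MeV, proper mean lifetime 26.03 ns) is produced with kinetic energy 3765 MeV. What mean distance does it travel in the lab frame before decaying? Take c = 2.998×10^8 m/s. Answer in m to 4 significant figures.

γ = 1 + K/(m₀c²) = 1 + 3765/139.6 = 27.9699
β = √(1 − 1/γ²) = 0.999361
Dilated lifetime: γτ₀ = 27.9699 × 26.03 ns = 728.057 ns
d = βc·γτ₀ = 0.999361 × (2.998×10^8 m/s) × 7.28057×10^-7 s = 218.1 m

d ≈ 218.1 m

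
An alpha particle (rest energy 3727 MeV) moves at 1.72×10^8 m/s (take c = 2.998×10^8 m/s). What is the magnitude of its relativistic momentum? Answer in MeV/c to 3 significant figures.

β = v/c = 1.72×10^8 / 2.998×10^8 = 0.57372
γ = 1/√(1 − 0.57372²) = 1.2209
p = γβm₀c = 1.2209 × 0.57372 × 3727 MeV/c = 2610 MeV/c

p ≈ 2610 MeV/c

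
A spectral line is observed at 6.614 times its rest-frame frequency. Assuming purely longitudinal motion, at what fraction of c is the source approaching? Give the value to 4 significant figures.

f_obs/f_src = √((1+β)/(1−β)) = 6.614  ⇒  (1+β)/(1−β) = 43.7450
β = |1 − D²|/(1 + D²) = |1 − 43.7450|/(1 + 43.7450) = 0.9553

β ≈ 0.9553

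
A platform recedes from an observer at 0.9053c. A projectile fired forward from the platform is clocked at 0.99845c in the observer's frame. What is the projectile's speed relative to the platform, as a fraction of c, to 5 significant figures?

u' ≈ 0.96927c

Inverse velocity addition: u' = (u − v)/(1 − uv/c²)
= (0.99845 − 0.9053)/(1 − 0.99845×0.9053) = 0.093150/0.09610322 = 0.96927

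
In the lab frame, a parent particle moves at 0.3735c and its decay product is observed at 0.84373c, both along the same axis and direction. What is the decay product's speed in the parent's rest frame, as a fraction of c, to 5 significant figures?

u' ≈ 0.68660c

Inverse velocity addition: u' = (u − v)/(1 − uv/c²)
= (0.84373 − 0.3735)/(1 − 0.84373×0.3735) = 0.47023/0.6848668 = 0.68660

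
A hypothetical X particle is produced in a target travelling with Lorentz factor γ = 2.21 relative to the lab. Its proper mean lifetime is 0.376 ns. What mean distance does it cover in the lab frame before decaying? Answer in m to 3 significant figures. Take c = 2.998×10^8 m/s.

β = √(1 − 1/γ²) = √(1 − 1/2.21²) = 0.89177
Dilated lifetime: Δt = γτ₀ = 2.21 × 0.376 ns = 0.83096 ns
d = vΔt = 0.89177c × 0.83096 ns = 2.6735×10^8 m/s × 8.3096×10^-10 s = 0.222 m

d ≈ 0.222 m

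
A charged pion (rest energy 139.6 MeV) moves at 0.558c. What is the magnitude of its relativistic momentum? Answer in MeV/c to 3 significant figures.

p ≈ 93.9 MeV/c

γ = 1/√(1 − 0.558²) = 1.2051
p = γβm₀c = 1.2051 × 0.558 × 139.6 MeV/c = 93.9 MeV/c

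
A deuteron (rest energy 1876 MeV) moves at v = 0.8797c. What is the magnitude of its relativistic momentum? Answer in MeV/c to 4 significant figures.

γ = 1/√(1 − 0.8797²) = 2.10292
p = γβm₀c = 2.10292 × 0.8797 × 1876 MeV/c = 3470 MeV/c

p ≈ 3470 MeV/c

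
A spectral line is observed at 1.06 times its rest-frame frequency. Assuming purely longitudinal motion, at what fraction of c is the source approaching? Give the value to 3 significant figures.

β ≈ 0.0582

f_obs/f_src = √((1+β)/(1−β)) = 1.06  ⇒  (1+β)/(1−β) = 1.1236
β = |1 − D²|/(1 + D²) = |1 − 1.1236|/(1 + 1.1236) = 0.0582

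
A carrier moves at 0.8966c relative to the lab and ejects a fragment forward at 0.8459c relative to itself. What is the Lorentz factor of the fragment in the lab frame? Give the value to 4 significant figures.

u_lab = (0.8459 + 0.8966)/(1 + 0.8459×0.8966) = 1.7425/1.758434 = 0.9909386
γ = 1/√(1 − 0.9909386²) = 7.445

γ ≈ 7.445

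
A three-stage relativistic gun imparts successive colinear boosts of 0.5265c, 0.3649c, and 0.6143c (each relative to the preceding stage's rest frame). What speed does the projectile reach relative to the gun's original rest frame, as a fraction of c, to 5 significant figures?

Compose boost 2: (0.3649 + 0.5265)/(1 + 0.3649×0.5265) = 0.89140/1.192120 = 0.7477436
Compose boost 3: (0.6143 + 0.7477436)/(1 + 0.6143×0.7477436) = 1.362044/1.459339 = 0.93333

u ≈ 0.93333c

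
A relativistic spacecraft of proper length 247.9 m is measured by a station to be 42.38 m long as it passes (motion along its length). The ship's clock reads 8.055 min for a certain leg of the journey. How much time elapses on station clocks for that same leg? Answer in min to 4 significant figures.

Length contraction ⇒ γ = L₀/L = 247.9/42.38 = 5.84946
Time dilation: Δt = γτ₀ = 5.84946 × 8.055 min = 47.12 min

Δt ≈ 47.12 min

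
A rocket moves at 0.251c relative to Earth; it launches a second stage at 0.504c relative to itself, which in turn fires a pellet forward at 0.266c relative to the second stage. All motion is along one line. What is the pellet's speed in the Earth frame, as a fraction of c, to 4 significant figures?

Compose boost 2: (0.504 + 0.251)/(1 + 0.504×0.251) = 0.7550/1.12650 = 0.670215
Compose boost 3: (0.266 + 0.670215)/(1 + 0.266×0.670215) = 0.936215/1.17828 = 0.7946

u ≈ 0.7946c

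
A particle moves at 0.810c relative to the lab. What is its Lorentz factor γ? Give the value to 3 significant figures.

γ = 1/√(1 − β²) = 1/√(1 − 0.810²) = 1/√(0.34390) = 1.71

γ ≈ 1.71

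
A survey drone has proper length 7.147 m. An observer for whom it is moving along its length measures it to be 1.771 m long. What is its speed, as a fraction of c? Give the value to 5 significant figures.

β ≈ 0.96881

γ = L₀/L = 7.147/1.771 = 4.035573
β = √(1 − 1/γ²) = 0.96881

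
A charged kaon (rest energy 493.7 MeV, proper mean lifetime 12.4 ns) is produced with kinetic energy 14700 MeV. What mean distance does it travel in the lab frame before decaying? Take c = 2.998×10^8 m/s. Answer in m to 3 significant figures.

γ = 1 + K/(m₀c²) = 1 + 14700/493.7 = 30.775
β = √(1 − 1/γ²) = 0.99947
Dilated lifetime: γτ₀ = 30.775 × 12.4 ns = 381.61 ns
d = βc·γτ₀ = 0.99947 × (2.998×10^8 m/s) × 3.8161×10^-7 s = 114 m

d ≈ 114 m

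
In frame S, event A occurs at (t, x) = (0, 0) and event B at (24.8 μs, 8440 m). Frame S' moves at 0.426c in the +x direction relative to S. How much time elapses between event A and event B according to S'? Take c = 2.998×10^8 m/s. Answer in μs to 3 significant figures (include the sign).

γ = 1/√(1 − 0.426²) = 1.1053
Δt' = γ(Δt − vΔx/c²) = 1.1053 × (24.8 μs − 0.426×8440 m / (2.998×10^8 m/s))
= 1.1053 × (12.807 μs) = 14.2 μs

Δt' ≈ 14.2 μs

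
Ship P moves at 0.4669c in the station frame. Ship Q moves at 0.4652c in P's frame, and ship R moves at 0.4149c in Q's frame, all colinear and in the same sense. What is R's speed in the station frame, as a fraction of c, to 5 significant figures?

Compose boost 2: (0.4652 + 0.4669)/(1 + 0.4652×0.4669) = 0.93210/1.217202 = 0.7657727
Compose boost 3: (0.4149 + 0.7657727)/(1 + 0.4149×0.7657727) = 1.180673/1.317719 = 0.89600

u ≈ 0.89600c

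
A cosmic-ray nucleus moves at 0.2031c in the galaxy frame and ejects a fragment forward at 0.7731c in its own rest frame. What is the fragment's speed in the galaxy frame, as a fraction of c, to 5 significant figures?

Compose boost 2: (0.7731 + 0.2031)/(1 + 0.7731×0.2031) = 0.97620/1.157017 = 0.84372

u ≈ 0.84372c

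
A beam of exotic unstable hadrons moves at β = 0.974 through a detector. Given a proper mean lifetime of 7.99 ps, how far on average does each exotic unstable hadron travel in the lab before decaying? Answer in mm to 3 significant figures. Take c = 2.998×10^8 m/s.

d ≈ 10.3 mm

γ = 1/√(1 − 0.974²) = 4.4141
Dilated lifetime: Δt = γτ₀ = 4.4141 × 7.99 ps = 35.268 ps
d = vΔt = 0.974c × 35.268 ps = 2.9201×10^8 m/s × 3.5268×10^-11 s = 10.3 mm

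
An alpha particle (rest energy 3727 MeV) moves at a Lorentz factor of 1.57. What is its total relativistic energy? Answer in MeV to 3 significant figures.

E ≈ 5850 MeV

γ = 1.57 (given)
E = γm₀c² = 1.57 × 3727 MeV = 5850 MeV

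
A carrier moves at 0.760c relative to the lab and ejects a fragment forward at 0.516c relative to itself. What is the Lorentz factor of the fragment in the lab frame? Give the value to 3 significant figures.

u_lab = (0.516 + 0.760)/(1 + 0.516×0.760) = 1.276/1.39216 = 0.916561
γ = 1/√(1 − 0.916561²) = 2.50

γ ≈ 2.50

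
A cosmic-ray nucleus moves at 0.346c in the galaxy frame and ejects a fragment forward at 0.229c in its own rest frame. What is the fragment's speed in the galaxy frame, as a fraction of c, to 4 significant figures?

Compose boost 2: (0.229 + 0.346)/(1 + 0.229×0.346) = 0.5750/1.07923 = 0.5328

u ≈ 0.5328c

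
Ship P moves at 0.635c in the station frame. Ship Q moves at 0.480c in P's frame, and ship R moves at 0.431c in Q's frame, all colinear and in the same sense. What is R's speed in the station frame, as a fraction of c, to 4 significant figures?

u ≈ 0.9395c

Compose boost 2: (0.480 + 0.635)/(1 + 0.480×0.635) = 1.115/1.30480 = 0.854537
Compose boost 3: (0.431 + 0.854537)/(1 + 0.431×0.854537) = 1.28554/1.36831 = 0.9395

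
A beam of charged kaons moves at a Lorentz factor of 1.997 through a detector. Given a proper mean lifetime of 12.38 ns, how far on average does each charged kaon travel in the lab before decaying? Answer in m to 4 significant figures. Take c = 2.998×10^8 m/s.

d ≈ 6.416 m

β = √(1 − 1/γ²) = √(1 − 1/1.997²) = 0.865591
Dilated lifetime: Δt = γτ₀ = 1.997 × 12.38 ns = 24.7229 ns
d = vΔt = 0.865591c × 24.7229 ns = 2.59504×10^8 m/s × 2.47229×10^-8 s = 6.416 m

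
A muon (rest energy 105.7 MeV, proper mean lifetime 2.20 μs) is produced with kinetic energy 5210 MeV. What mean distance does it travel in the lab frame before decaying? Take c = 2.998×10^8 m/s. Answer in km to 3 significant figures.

γ = 1 + K/(m₀c²) = 1 + 5210/105.7 = 50.290
β = √(1 − 1/γ²) = 0.99980
Dilated lifetime: γτ₀ = 50.290 × 2.20 μs = 110.64 μs
d = βc·γτ₀ = 0.99980 × (2.998×10^8 m/s) × 0.00011064 s = 33.2 km

d ≈ 33.2 km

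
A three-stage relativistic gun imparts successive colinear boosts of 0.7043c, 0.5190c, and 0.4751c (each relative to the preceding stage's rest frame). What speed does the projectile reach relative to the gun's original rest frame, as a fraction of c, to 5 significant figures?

Compose boost 2: (0.5190 + 0.7043)/(1 + 0.5190×0.7043) = 1.2233/1.365532 = 0.8958415
Compose boost 3: (0.4751 + 0.8958415)/(1 + 0.4751×0.8958415) = 1.370942/1.425614 = 0.96165

u ≈ 0.96165c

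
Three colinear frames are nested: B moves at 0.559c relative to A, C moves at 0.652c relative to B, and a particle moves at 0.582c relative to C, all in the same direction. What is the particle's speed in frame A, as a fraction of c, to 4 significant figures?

u ≈ 0.9690c

Compose boost 2: (0.652 + 0.559)/(1 + 0.652×0.559) = 1.211/1.36447 = 0.887525
Compose boost 3: (0.582 + 0.887525)/(1 + 0.582×0.887525) = 1.46953/1.51654 = 0.9690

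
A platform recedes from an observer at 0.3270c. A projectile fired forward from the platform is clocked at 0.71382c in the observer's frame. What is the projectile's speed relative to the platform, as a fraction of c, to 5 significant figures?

Inverse velocity addition: u' = (u − v)/(1 − uv/c²)
= (0.71382 − 0.3270)/(1 − 0.71382×0.3270) = 0.38682/0.7665809 = 0.50460

u' ≈ 0.50460c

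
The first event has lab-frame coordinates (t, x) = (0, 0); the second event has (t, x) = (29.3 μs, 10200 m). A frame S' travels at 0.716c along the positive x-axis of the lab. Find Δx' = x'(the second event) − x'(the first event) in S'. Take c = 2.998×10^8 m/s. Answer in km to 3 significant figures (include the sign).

γ = 1/√(1 − 0.716²) = 1.4325
Δx' = γ(Δx − vΔt) = 1.4325 × (10200 m − 0.716×(2.998×10^8 m/s)×29.3×10^-6 s)
= 1.4325 × (3910.6 m) = 5.60 km

Δx' ≈ 5.60 km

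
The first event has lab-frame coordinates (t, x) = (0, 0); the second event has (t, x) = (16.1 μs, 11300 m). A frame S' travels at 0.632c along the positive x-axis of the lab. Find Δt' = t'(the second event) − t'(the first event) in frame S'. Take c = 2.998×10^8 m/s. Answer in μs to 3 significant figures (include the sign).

γ = 1/√(1 − 0.632²) = 1.2904
Δt' = γ(Δt − vΔx/c²) = 1.2904 × (16.1 μs − 0.632×11300 m / (2.998×10^8 m/s))
= 1.2904 × (-7.7212 μs) = -9.96 μs

Δt' ≈ -9.96 μs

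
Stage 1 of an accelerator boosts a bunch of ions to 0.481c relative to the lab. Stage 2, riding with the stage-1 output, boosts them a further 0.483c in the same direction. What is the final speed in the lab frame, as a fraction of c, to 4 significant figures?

Compose boost 2: (0.483 + 0.481)/(1 + 0.483×0.481) = 0.9640/1.23232 = 0.7823

u ≈ 0.7823c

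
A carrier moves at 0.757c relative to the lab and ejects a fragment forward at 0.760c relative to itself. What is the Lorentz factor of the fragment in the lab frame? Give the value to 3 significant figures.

γ ≈ 3.71

u_lab = (0.760 + 0.757)/(1 + 0.760×0.757) = 1.517/1.57532 = 0.962979
γ = 1/√(1 − 0.962979²) = 3.71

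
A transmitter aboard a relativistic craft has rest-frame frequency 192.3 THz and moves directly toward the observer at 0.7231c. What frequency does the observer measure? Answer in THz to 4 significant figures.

f_obs ≈ 479.7 THz

Relativistic Doppler: f_obs = f_src √((1+β)/(1−β))
= 192.3 × √(1.72310/0.276900) = 192.3 × 2.49456 = 479.7 THz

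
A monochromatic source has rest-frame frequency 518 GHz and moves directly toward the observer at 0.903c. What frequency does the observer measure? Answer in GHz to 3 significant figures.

f_obs ≈ 2290 GHz

Relativistic Doppler: f_obs = f_src √((1+β)/(1−β))
= 518 × √(1.9030/0.097000) = 518 × 4.4293 = 2290 GHz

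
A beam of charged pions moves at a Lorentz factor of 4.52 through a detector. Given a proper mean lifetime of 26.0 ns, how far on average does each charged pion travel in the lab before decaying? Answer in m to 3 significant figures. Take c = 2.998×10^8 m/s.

d ≈ 34.4 m

β = √(1 − 1/γ²) = √(1 − 1/4.52²) = 0.97522
Dilated lifetime: Δt = γτ₀ = 4.52 × 26.0 ns = 117.52 ns
d = vΔt = 0.97522c × 117.52 ns = 2.9237×10^8 m/s × 1.1752×10^-7 s = 34.4 m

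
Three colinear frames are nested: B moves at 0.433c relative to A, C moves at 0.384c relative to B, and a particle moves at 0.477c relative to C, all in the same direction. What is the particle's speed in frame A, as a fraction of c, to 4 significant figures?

u ≈ 0.8826c

Compose boost 2: (0.384 + 0.433)/(1 + 0.384×0.433) = 0.8170/1.16627 = 0.700523
Compose boost 3: (0.477 + 0.700523)/(1 + 0.477×0.700523) = 1.17752/1.33415 = 0.8826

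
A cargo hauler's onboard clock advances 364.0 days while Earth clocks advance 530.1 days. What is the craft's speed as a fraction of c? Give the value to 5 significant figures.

γ = Δt/τ₀ = 530.1/364.0 = 1.456319
β = √(1 − 1/γ²) = √(1 − 1/1.456319²) = 0.72698

β ≈ 0.72698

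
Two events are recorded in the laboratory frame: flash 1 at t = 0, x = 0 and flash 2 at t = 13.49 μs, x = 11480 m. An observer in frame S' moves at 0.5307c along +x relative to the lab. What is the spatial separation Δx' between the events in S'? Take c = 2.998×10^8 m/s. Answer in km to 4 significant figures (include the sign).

Δx' ≈ 11.01 km

γ = 1/√(1 − 0.5307²) = 1.17986
Δx' = γ(Δx − vΔt) = 1.17986 × (11480 m − 0.5307×(2.998×10^8 m/s)×13.49×10^-6 s)
= 1.17986 × (9333.69 m) = 11.01 km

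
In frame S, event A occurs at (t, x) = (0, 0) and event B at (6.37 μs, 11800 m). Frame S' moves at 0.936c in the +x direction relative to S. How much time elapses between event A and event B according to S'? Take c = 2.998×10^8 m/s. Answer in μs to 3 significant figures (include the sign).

Δt' ≈ -86.6 μs

γ = 1/√(1 − 0.936²) = 2.8409
Δt' = γ(Δt − vΔx/c²) = 2.8409 × (6.37 μs − 0.936×11800 m / (2.998×10^8 m/s))
= 2.8409 × (-30.471 μs) = -86.6 μs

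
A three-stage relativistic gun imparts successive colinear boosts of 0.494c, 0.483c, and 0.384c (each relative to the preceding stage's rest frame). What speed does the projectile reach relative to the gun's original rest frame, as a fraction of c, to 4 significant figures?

Compose boost 2: (0.483 + 0.494)/(1 + 0.483×0.494) = 0.9770/1.23860 = 0.788793
Compose boost 3: (0.384 + 0.788793)/(1 + 0.384×0.788793) = 1.17279/1.30290 = 0.9001

u ≈ 0.9001c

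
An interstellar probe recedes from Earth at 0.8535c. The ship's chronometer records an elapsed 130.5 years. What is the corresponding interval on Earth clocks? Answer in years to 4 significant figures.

γ = 1/√(1 − 0.8535²) = 1.91904
Time dilation: Δt = γτ₀ = 1.91904 × 130.5 years = 250.4 years

Δt ≈ 250.4 years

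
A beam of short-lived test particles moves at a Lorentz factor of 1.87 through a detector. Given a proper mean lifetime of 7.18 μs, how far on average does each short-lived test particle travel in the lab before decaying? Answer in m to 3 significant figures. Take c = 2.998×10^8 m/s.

d ≈ 3400 m

β = √(1 − 1/γ²) = √(1 − 1/1.87²) = 0.84500
Dilated lifetime: Δt = γτ₀ = 1.87 × 7.18 μs = 13.427 μs
d = vΔt = 0.84500c × 13.427 μs = 2.5333×10^8 m/s × 1.3427×10^-5 s = 3400 m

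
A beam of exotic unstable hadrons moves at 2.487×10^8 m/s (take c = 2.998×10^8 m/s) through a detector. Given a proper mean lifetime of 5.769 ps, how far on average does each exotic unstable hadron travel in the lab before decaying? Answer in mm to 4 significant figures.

d ≈ 2.569 mm

β = v/c = 2.487×10^8 / 2.998×10^8 = 0.829553
γ = 1/√(1 − 0.829553²) = 1.79074
Dilated lifetime: Δt = γτ₀ = 1.79074 × 5.769 ps = 10.3308 ps
d = vΔt = 0.829553c × 10.3308 ps = 2.48700×10^8 m/s × 1.03308×10^-11 s = 2.569 mm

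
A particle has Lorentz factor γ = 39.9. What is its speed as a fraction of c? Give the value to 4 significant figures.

β ≈ 0.9997

β = √(1 − 1/γ²) = √(1 − 1/39.9²) = √(0.999372) = 0.9997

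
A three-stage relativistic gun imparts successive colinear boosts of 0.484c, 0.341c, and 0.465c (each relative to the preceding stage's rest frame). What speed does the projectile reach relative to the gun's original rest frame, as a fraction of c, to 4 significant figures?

u ≈ 0.8825c

Compose boost 2: (0.341 + 0.484)/(1 + 0.341×0.484) = 0.8250/1.16504 = 0.708128
Compose boost 3: (0.465 + 0.708128)/(1 + 0.465×0.708128) = 1.17313/1.32928 = 0.8825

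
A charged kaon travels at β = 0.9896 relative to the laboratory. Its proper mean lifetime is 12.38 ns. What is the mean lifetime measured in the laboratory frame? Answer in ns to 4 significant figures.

Δt ≈ 86.06 ns

γ = 1/√(1 − 0.9896²) = 6.95185
Time dilation: Δt = γτ₀ = 6.95185 × 12.38 ns = 86.06 ns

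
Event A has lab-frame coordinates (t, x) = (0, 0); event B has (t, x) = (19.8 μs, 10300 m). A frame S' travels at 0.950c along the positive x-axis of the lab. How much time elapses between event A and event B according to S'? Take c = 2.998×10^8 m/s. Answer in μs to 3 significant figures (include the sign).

Δt' ≈ -41.1 μs

γ = 1/√(1 − 0.950²) = 3.2026
Δt' = γ(Δt − vΔx/c²) = 3.2026 × (19.8 μs − 0.950×10300 m / (2.998×10^8 m/s))
= 3.2026 × (-12.838 μs) = -41.1 μs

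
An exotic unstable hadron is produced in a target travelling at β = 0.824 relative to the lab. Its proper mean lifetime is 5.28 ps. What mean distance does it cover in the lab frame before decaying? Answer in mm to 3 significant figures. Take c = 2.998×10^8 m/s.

d ≈ 2.30 mm

γ = 1/√(1 − 0.824²) = 1.7649
Dilated lifetime: Δt = γτ₀ = 1.7649 × 5.28 ps = 9.3189 ps
d = vΔt = 0.824c × 9.3189 ps = 2.4704×10^8 m/s × 9.3189×10^-12 s = 2.30 mm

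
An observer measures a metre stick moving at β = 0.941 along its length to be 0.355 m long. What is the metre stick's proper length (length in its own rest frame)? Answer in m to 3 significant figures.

L₀ ≈ 1.05 m

γ = 1/√(1 − 0.941²) = 2.9550
L₀ = γL = 2.9550 × 0.355 = 1.05 m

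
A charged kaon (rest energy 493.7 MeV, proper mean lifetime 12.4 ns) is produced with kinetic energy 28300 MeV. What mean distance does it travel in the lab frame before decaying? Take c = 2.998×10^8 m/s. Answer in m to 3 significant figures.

d ≈ 217 m

γ = 1 + K/(m₀c²) = 1 + 28300/493.7 = 58.322
β = √(1 − 1/γ²) = 0.99985
Dilated lifetime: γτ₀ = 58.322 × 12.4 ns = 723.20 ns
d = βc·γτ₀ = 0.99985 × (2.998×10^8 m/s) × 7.2320×10^-7 s = 217 m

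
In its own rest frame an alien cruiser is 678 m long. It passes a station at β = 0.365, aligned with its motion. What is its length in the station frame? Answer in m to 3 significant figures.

L ≈ 631 m

γ = 1/√(1 − 0.365²) = 1.0741
Length contraction: L = L₀/γ = 678/1.0741 = 631 m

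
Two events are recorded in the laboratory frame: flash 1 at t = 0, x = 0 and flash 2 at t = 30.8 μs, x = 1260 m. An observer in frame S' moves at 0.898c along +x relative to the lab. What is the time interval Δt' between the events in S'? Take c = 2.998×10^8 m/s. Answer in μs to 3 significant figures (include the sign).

Δt' ≈ 61.4 μs

γ = 1/√(1 − 0.898²) = 2.2728
Δt' = γ(Δt − vΔx/c²) = 2.2728 × (30.8 μs − 0.898×1260 m / (2.998×10^8 m/s))
= 2.2728 × (27.026 μs) = 61.4 μs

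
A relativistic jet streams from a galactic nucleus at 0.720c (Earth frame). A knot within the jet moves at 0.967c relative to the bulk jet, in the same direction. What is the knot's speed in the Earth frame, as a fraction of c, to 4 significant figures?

u ≈ 0.9946c

Relativistic velocity addition: u = (u' + v)/(1 + u'v/c²)
= (0.967 + 0.720)/(1 + 0.967×0.720) = 1.687/1.69624 = 0.9946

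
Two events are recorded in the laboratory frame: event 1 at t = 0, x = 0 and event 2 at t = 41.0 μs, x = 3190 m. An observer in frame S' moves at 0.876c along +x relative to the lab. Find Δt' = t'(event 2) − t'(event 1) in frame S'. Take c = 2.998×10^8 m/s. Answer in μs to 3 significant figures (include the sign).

γ = 1/√(1 − 0.876²) = 2.0734
Δt' = γ(Δt − vΔx/c²) = 2.0734 × (41.0 μs − 0.876×3190 m / (2.998×10^8 m/s))
= 2.0734 × (31.679 μs) = 65.7 μs

Δt' ≈ 65.7 μs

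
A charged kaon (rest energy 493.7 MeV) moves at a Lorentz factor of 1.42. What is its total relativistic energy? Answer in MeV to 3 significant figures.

E ≈ 701 MeV

γ = 1.42 (given)
E = γm₀c² = 1.42 × 493.7 MeV = 701 MeV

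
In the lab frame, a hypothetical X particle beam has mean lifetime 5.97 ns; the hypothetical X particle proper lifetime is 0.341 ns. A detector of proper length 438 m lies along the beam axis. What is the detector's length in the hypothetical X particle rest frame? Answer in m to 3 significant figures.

Time dilation ⇒ γ = Δt/τ₀ = 5.97/0.341 = 17.507
Length contraction: L = L₀/γ = 438/17.507 = 25.0 m

L ≈ 25.0 m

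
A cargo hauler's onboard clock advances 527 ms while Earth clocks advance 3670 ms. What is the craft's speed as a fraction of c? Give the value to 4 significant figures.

γ = Δt/τ₀ = 3670/527 = 6.96395
β = √(1 − 1/γ²) = √(1 − 1/6.96395²) = 0.9896

β ≈ 0.9896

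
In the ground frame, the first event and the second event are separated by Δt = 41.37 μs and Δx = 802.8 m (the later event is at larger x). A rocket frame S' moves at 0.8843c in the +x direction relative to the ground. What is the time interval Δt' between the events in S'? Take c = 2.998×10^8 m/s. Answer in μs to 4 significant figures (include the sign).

Δt' ≈ 83.53 μs

γ = 1/√(1 − 0.8843²) = 2.14170
Δt' = γ(Δt − vΔx/c²) = 2.14170 × (41.37 μs − 0.8843×802.8 m / (2.998×10^8 m/s))
= 2.14170 × (39.0020 μs) = 83.53 μs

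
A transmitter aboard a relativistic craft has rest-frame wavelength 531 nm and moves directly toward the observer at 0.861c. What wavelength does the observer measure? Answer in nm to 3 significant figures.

λ_obs ≈ 145 nm

Relativistic Doppler: λ_obs = λ_src √((1−β)/(1+β))
= 531 × √(0.13900/1.8610) = 531 × 0.27330 = 145 nm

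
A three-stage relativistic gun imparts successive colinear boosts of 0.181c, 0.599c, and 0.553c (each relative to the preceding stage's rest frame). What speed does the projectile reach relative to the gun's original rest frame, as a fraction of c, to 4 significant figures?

Compose boost 2: (0.599 + 0.181)/(1 + 0.599×0.181) = 0.7800/1.10842 = 0.703705
Compose boost 3: (0.553 + 0.703705)/(1 + 0.553×0.703705) = 1.25671/1.38915 = 0.9047

u ≈ 0.9047c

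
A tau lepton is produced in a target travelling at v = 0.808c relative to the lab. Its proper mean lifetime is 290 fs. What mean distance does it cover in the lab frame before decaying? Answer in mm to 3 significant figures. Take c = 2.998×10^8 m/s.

γ = 1/√(1 − 0.808²) = 1.6973
Dilated lifetime: Δt = γτ₀ = 1.6973 × 290 fs = 492.21 fs
d = vΔt = 0.808c × 492.21 fs = 2.4224×10^8 m/s × 4.9221×10^-13 s = 0.119 mm

d ≈ 0.119 mm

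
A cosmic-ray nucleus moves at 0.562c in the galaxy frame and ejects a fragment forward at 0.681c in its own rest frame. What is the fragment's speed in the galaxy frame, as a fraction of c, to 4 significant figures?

Compose boost 2: (0.681 + 0.562)/(1 + 0.681×0.562) = 1.243/1.38272 = 0.8990

u ≈ 0.8990c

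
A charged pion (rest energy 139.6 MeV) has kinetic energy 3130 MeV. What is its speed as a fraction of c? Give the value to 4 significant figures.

γ = 1 + K/(m₀c²) = 1 + 3130/139.6 = 23.4212
β = √(1 − 1/γ²) = 0.9991

β ≈ 0.9991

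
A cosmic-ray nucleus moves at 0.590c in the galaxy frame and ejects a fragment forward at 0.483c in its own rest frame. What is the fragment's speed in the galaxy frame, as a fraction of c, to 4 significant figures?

u ≈ 0.8350c

Compose boost 2: (0.483 + 0.590)/(1 + 0.483×0.590) = 1.073/1.28497 = 0.8350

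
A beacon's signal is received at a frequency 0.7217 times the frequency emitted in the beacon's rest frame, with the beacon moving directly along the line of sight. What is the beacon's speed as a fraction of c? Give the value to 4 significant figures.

f_obs/f_src = √((1−β)/(1+β)) = 0.7217  ⇒  (1−β)/(1+β) = 0.520851
β = |1 − D²|/(1 + D²) = |1 − 0.520851|/(1 + 0.520851) = 0.3151

β ≈ 0.3151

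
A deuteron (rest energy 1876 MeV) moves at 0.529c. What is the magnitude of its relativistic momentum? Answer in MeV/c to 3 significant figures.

γ = 1/√(1 − 0.529²) = 1.1784
p = γβm₀c = 1.1784 × 0.529 × 1876 MeV/c = 1170 MeV/c

p ≈ 1170 MeV/c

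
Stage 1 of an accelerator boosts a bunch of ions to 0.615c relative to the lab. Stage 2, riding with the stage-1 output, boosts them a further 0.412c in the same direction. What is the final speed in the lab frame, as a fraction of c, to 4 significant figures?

Compose boost 2: (0.412 + 0.615)/(1 + 0.412×0.615) = 1.027/1.25338 = 0.8194

u ≈ 0.8194c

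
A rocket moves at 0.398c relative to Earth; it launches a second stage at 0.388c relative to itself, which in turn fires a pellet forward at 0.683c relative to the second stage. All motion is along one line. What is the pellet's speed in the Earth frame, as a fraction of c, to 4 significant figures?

Compose boost 2: (0.388 + 0.398)/(1 + 0.388×0.398) = 0.7860/1.15442 = 0.680859
Compose boost 3: (0.683 + 0.680859)/(1 + 0.683×0.680859) = 1.36386/1.46503 = 0.9309

u ≈ 0.9309c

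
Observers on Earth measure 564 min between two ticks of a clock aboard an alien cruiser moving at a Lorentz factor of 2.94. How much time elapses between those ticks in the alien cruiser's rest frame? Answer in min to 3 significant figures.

γ = 2.94 (given)
Proper time: τ₀ = Δt/γ = 564/2.94 = 192 min

τ₀ ≈ 192 min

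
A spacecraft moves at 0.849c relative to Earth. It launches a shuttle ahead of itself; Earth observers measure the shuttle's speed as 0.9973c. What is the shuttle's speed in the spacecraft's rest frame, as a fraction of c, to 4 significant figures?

u' ≈ 0.9674c

Inverse velocity addition: u' = (u − v)/(1 − uv/c²)
= (0.9973 − 0.849)/(1 − 0.9973×0.849) = 0.1483/0.153292 = 0.9674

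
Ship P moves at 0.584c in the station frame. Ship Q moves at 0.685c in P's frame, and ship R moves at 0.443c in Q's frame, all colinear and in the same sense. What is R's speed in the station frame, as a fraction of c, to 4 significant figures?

u ≈ 0.9628c

Compose boost 2: (0.685 + 0.584)/(1 + 0.685×0.584) = 1.269/1.40004 = 0.906403
Compose boost 3: (0.443 + 0.906403)/(1 + 0.443×0.906403) = 1.34940/1.40154 = 0.9628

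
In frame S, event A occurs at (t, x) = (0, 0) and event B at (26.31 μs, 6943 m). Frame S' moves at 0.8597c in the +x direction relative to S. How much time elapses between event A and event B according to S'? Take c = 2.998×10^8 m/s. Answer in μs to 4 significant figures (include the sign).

Δt' ≈ 12.53 μs

γ = 1/√(1 − 0.8597²) = 1.95772
Δt' = γ(Δt − vΔx/c²) = 1.95772 × (26.31 μs − 0.8597×6943 m / (2.998×10^8 m/s))
= 1.95772 × (6.40040 μs) = 12.53 μs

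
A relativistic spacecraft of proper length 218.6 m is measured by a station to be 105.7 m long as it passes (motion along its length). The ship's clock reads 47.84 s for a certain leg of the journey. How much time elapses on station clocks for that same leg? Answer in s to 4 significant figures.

Δt ≈ 98.94 s

Length contraction ⇒ γ = L₀/L = 218.6/105.7 = 2.06812
Time dilation: Δt = γτ₀ = 2.06812 × 47.84 s = 98.94 s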